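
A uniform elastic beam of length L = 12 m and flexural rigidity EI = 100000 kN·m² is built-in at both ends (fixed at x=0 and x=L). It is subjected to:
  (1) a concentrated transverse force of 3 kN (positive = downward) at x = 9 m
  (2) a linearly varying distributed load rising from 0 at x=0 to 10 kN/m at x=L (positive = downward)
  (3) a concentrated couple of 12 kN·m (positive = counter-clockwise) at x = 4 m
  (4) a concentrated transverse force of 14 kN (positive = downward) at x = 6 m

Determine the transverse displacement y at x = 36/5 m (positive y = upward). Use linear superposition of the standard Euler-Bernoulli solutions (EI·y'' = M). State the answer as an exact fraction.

y(36/5) = -2279733/625000000 m

Load 1 — point force P=3 kN at a=9 m (b=L-a=3):
  y_1 = -Pb²x²(3aL-(3a+b)x)/(6L³EI)  [x≤a] = -3·3²·(36/5)²·(3·9·12-(3·9+3)·(36/5))/(6·12³·100000) = -729/5000000 m
Load 2 — triangular load w₀=10 kN/m (0→w₀ over full span):
  y_2 = -w₀x²(L-x)²(x+2L)/(120LEI) = -10·(36/5)²·(12-(36/5))²·((36/5)+2·12)/(120·12·100000) = -25272/9765625 m
Load 3 — applied couple M₀=12 kN·m at a=4 m (b=L-a=8):
  y_3 = (R_Ax³/6 - M_Ax²/2 - M₀(x-a)²/2)/EI  [x>a] with R_A=4/3, M_A=0 = ((4/3)·(36/5)³/6 - 0·(36/5)²/2 - 12·((36/5)-4)²/2)/100000 = 84/390625 m
Load 4 — point force P=14 kN at a=6 m (b=L-a=6):
  y_4 = -Pa²(L-x)²(3bL-(3b+a)(L-x))/(6L³EI)  [x>a] = -14·6²·(12-(36/5))²·(3·6·12-(3·6+6)·(12-(36/5)))/(6·12³·100000) = -441/390625 m
Superposition: y = Σ y_i = -2279733/625000000 m ≈ -0.003648 m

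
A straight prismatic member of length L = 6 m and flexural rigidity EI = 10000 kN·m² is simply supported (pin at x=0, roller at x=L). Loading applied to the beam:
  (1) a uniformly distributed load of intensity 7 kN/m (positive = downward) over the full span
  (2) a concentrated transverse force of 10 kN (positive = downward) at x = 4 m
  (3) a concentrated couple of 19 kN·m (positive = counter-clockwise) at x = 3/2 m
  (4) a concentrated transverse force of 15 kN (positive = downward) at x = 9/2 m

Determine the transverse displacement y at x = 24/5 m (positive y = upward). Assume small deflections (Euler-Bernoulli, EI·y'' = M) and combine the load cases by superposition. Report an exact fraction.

Load 1 — uniform load w=7 kN/m over full span:
  y_1 = -wx(L³-2Lx²+x³)/(24EI) = -7·(24/5)·(6³-2·6·(24/5)²+(24/5)³)/(24·10000) = -5481/781250 m
Load 2 — point force P=10 kN at a=4 m (b=L-a=2):
  y_2 = -Pa(L-x)(2Lx-a²-x²)/(6LEI)  [x>a] = -10·4·(6-(24/5))·(2·6·(24/5)-4²-(24/5)²)/(6·6·10000) = -116/46875 m
Load 3 — applied couple M₀=19 kN·m at a=3/2 m (b=L-a=9/2):
  y_3 = (M₀x³/(6L)-M₀(x-a)²/2+C₁x)/EI  [x>a] with C₁=M₀(3b²-L²)/(6L)=209/16 = (19·(24/5)³/(6·6)-19·((24/5)-(3/2))²/2+(209/16)·(24/5))/10000 = 17613/10000000 m
Load 4 — point force P=15 kN at a=9/2 m (b=L-a=3/2):
  y_4 = -Pa(L-x)(2Lx-a²-x²)/(6LEI)  [x>a] = -15·(9/2)·(6-(24/5))·(2·6·(24/5)-(9/2)²-(24/5)²)/(6·6·10000) = -12879/4000000 m
Superposition: y = Σ y_i = -3284639/300000000 m ≈ -0.010949 m

y(24/5) = -3284639/300000000 m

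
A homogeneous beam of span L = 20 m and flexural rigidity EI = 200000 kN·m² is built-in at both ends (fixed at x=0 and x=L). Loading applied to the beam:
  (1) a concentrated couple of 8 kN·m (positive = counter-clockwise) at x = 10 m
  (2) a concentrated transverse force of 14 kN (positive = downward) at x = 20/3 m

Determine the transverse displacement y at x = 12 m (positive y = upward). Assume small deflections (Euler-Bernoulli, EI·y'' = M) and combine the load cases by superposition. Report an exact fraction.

y(12) = -2159/1265625 m

Load 1 — applied couple M₀=8 kN·m at a=10 m (b=L-a=10):
  y_1 = (R_Ax³/6 - M_Ax²/2 - M₀(x-a)²/2)/EI  [x>a] with R_A=3/5, M_A=2 = ((3/5)·12³/6 - 2·12²/2 - 8·(12-10)²/2)/200000 = 1/15625 m
Load 2 — point force P=14 kN at a=20/3 m (b=L-a=40/3):
  y_2 = -Pa²(L-x)²(3bL-(3b+a)(L-x))/(6L³EI)  [x>a] = -14·(20/3)²·(20-12)²·(3·(40/3)·20-(3·(40/3)+(20/3))·(20-12))/(6·20³·200000) = -448/253125 m
Superposition: y = Σ y_i = -2159/1265625 m ≈ -0.001706 m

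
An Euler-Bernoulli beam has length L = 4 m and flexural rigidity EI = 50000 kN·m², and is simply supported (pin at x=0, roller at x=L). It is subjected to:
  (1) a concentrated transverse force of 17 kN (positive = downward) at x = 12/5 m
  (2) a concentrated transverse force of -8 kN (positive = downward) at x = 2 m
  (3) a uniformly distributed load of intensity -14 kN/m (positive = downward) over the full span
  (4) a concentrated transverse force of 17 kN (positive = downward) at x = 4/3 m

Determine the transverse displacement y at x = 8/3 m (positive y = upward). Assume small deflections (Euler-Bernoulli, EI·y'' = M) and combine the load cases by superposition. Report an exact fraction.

Load 1 — point force P=17 kN at a=12/5 m (b=L-a=8/5):
  y_1 = -Pa(L-x)(2Lx-a²-x²)/(6LEI)  [x>a] = -17·(12/5)·(4-(8/3))·(2·4·(8/3)-(12/5)²-(8/3)²)/(6·4·50000) = -4046/10546875 m
Load 2 — point force P=-8 kN at a=2 m (b=L-a=2):
  y_2 = -Pa(L-x)(2Lx-a²-x²)/(6LEI)  [x>a] = -(-8)·2·(4-(8/3))·(2·4·(8/3)-2²-(8/3)²)/(6·4·50000) = 46/253125 m
Load 3 — uniform load w=-14 kN/m over full span:
  y_3 = -wx(L³-2Lx²+x³)/(24EI) = -(-14)·(8/3)·(4³-2·4·(8/3)²+(8/3)³)/(24·50000) = 616/759375 m
Load 4 — point force P=17 kN at a=4/3 m (b=L-a=8/3):
  y_4 = -Pa(L-x)(2Lx-a²-x²)/(6LEI)  [x>a] = -17·(4/3)·(4-(8/3))·(2·4·(8/3)-(4/3)²-(8/3)²)/(6·4·50000) = -238/759375 m
Superposition: y = Σ y_i = 9362/31640625 m ≈ 0.000296 m

y(8/3) = 9362/31640625 m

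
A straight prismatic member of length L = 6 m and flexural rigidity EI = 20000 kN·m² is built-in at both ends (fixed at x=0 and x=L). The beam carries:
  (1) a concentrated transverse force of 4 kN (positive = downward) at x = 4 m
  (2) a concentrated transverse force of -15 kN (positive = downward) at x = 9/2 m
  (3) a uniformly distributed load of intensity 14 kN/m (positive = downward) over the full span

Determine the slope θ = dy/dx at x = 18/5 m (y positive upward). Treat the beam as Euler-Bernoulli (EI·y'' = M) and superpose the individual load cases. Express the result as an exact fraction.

Load 1 — point force P=4 kN at a=4 m (b=L-a=2):
  θ_1 = -Pb²x(2aL-(3a+b)x)/(2L³EI)  [x≤a] = -4·2²·(18/5)·(2·4·6-(3·4+2)·(18/5))/(2·6³·20000) = 1/62500 rad
Load 2 — point force P=-15 kN at a=9/2 m (b=L-a=3/2):
  θ_2 = -Pb²x(2aL-(3a+b)x)/(2L³EI)  [x≤a] = -(-15)·(3/2)²·(18/5)·(2·(9/2)·6-(3·(9/2)+(3/2))·(18/5))/(2·6³·20000) = 0 rad
Load 3 — uniform load w=14 kN/m over full span:
  θ_3 = -wx(L-x)(L-2x)/(12EI) = -14·(18/5)·(6-(18/5))·(6-2·(18/5))/(12·20000) = 189/312500 rad
Superposition: θ = Σ θ_i = 97/156250 rad ≈ 0.000621 rad

θ(18/5) = 97/156250 rad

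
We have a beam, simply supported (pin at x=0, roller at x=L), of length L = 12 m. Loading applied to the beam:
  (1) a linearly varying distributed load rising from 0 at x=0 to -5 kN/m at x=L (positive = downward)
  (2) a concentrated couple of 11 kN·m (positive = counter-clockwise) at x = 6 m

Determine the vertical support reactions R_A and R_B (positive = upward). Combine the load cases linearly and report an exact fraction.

R_A = -109/12 kN, R_B = -251/12 kN

Load 1 — triangular load w₀=-5 kN/m (0→w₀ over full span):
  R_A = w₀L/6 = (-5)·12/6 = -10 kN
  R_B = w₀L/3 = (-5)·12/3 = -20 kN
Load 2 — applied couple M₀=11 kN·m at a=6 m (b=L-a=6):
  R_A = M₀/L = 11/12 kN
  R_B = -M₀/L = -11/12 kN
Superposition: R_A = -109/12 kN, R_B = -251/12 kN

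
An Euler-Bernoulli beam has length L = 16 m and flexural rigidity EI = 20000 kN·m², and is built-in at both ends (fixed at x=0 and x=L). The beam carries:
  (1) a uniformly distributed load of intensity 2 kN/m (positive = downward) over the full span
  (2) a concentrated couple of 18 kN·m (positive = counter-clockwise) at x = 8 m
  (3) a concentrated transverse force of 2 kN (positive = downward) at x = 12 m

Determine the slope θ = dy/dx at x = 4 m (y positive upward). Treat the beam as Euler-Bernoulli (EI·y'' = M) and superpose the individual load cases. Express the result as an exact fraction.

θ(4) = -9/2500 rad

Load 1 — uniform load w=2 kN/m over full span:
  θ_1 = -wx(L-x)(L-2x)/(12EI) = -2·4·(16-4)·(16-2·4)/(12·20000) = -2/625 rad
Load 2 — applied couple M₀=18 kN·m at a=8 m (b=L-a=8):
  θ_2 = (R_Ax²/2 - M_Ax)/EI  [x≤a] with R_A=27/16, M_A=9/2 = ((27/16)·4²/2 - (9/2)·4)/20000 = -9/40000 rad
Load 3 — point force P=2 kN at a=12 m (b=L-a=4):
  θ_3 = -Pb²x(2aL-(3a+b)x)/(2L³EI)  [x≤a] = -2·4²·4·(2·12·16-(3·12+4)·4)/(2·16³·20000) = -7/40000 rad
Superposition: θ = Σ θ_i = -9/2500 rad ≈ -0.003600 rad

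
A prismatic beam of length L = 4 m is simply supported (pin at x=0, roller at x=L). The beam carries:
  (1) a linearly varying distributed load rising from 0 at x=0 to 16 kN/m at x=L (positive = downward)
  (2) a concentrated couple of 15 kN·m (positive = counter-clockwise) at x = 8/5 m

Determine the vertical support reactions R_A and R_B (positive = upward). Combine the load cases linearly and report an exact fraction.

R_A = 173/12 kN, R_B = 211/12 kN

Load 1 — triangular load w₀=16 kN/m (0→w₀ over full span):
  R_A = w₀L/6 = 16·4/6 = 32/3 kN
  R_B = w₀L/3 = 16·4/3 = 64/3 kN
Load 2 — applied couple M₀=15 kN·m at a=8/5 m (b=L-a=12/5):
  R_A = M₀/L = 15/4 kN
  R_B = -M₀/L = -15/4 kN
Superposition: R_A = 173/12 kN, R_B = 211/12 kN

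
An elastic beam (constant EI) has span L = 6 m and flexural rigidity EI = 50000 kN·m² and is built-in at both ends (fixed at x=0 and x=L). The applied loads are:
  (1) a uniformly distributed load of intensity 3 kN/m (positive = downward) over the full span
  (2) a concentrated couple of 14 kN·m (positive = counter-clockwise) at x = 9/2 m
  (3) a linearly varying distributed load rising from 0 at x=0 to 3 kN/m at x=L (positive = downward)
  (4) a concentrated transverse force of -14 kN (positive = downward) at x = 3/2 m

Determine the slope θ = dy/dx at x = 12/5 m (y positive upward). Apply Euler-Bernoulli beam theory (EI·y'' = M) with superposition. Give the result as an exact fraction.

Load 1 — uniform load w=3 kN/m over full span:
  θ_1 = -wx(L-x)(L-2x)/(12EI) = -3·(12/5)·(6-(12/5))·(6-2·(12/5))/(12·50000) = -81/1562500 rad
Load 2 — applied couple M₀=14 kN·m at a=9/2 m (b=L-a=3/2):
  θ_2 = (R_Ax²/2 - M_Ax)/EI  [x≤a] with R_A=21/8, M_A=35/8 = ((21/8)·(12/5)²/2 - (35/8)·(12/5))/50000 = -147/2500000 rad
Load 3 — triangular load w₀=3 kN/m (0→w₀ over full span):
  θ_3 = -w₀(2x(L-x)(L-2x)(x+2L)+x²(L-x)²)/(120LEI) = -3·(2·(12/5)·(6-(12/5))·(6-2·(12/5))·((12/5)+2·6)+(12/5)²·(6-(12/5))²)/(120·6·50000) = -243/7812500 rad
Load 4 — point force P=-14 kN at a=3/2 m (b=L-a=9/2):
  θ_4 = Pa²(L-x)(2bL-(3b+a)(L-x))/(2L³EI)  [x>a] = (-14)·(3/2)²·(6-(12/5))·(2·(9/2)·6-(3·(9/2)+(3/2))·(6-(12/5)))/(2·6³·50000) = 0 rad
Superposition: θ = Σ θ_i = -8859/62500000 rad ≈ -0.000142 rad

θ(12/5) = -8859/62500000 rad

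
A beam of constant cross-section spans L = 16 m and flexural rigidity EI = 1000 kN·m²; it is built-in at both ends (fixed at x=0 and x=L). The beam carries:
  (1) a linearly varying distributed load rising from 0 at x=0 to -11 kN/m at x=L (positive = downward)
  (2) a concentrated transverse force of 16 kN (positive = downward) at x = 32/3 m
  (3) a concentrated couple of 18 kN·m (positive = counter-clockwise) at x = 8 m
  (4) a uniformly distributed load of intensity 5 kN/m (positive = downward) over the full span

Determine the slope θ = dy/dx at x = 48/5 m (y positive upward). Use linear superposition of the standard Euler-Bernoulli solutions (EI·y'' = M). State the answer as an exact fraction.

θ(48/5) = 17362/703125 rad

Load 1 — triangular load w₀=-11 kN/m (0→w₀ over full span):
  θ_1 = -w₀(2x(L-x)(L-2x)(x+2L)+x²(L-x)²)/(120LEI) = -(-11)·(2·(48/5)·(16-(48/5))·(16-2·(48/5))·((48/5)+2·16)+(48/5)²·(16-(48/5))²)/(120·16·1000) = -5632/78125 rad
Load 2 — point force P=16 kN at a=32/3 m (b=L-a=16/3):
  θ_2 = -Pb²x(2aL-(3a+b)x)/(2L³EI)  [x≤a] = -16·(16/3)²·(48/5)·(2·(32/3)·16-(3·(32/3)+(16/3))·(48/5))/(2·16³·1000) = 256/28125 rad
Load 3 — applied couple M₀=18 kN·m at a=8 m (b=L-a=8):
  θ_3 = (R_Ax²/2 - M_Ax - M₀(x-a))/EI  [x>a] with R_A=27/16, M_A=9/2 = ((27/16)·(48/5)²/2 - (9/2)·(48/5) - 18·((48/5)-8))/1000 = 18/3125 rad
Load 4 — uniform load w=5 kN/m over full span:
  θ_4 = -wx(L-x)(L-2x)/(12EI) = -5·(48/5)·(16-(48/5))·(16-2·(48/5))/(12·1000) = 256/3125 rad
Superposition: θ = Σ θ_i = 17362/703125 rad ≈ 0.024693 rad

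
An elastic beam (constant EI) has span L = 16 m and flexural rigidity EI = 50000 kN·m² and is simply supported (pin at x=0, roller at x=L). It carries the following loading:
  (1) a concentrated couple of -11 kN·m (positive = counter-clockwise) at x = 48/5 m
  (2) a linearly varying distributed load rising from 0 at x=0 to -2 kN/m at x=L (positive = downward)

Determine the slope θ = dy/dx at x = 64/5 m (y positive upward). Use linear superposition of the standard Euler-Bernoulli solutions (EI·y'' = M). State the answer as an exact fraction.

Load 1 — applied couple M₀=-11 kN·m at a=48/5 m (b=L-a=32/5):
  θ_1 = (M₀x²/(2L)-M₀(x-a)+C₁)/EI  [x>a] with C₁=M₀(3b²-L²)/(6L)=1144/75 = ((-11)·(64/5)²/(2·16)-(-11)·((64/5)-(48/5))+(1144/75))/50000 = -11/93750 rad
Load 2 — triangular load w₀=-2 kN/m (0→w₀ over full span):
  θ_2 = -w₀(7L⁴-30L²x²+15x⁴)/(360LEI) = -(-2)·(7·16⁴-30·16²·(64/5)²+15·(64/5)⁴)/(360·16·50000) = -48448/17578125 rad
Superposition: θ = Σ θ_i = -101021/35156250 rad ≈ -0.002873 rad

θ(64/5) = -101021/35156250 rad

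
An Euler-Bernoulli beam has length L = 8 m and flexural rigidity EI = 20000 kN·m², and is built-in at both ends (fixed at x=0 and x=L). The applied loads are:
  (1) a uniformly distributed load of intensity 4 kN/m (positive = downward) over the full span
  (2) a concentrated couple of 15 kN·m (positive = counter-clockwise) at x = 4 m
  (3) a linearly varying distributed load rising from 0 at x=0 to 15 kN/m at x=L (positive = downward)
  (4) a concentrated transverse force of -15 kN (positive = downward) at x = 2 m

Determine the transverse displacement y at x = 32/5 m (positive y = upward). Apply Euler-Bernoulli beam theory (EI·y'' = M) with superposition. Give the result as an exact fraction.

Load 1 — uniform load w=4 kN/m over full span:
  y_1 = -wx²(L-x)²/(24EI) = -4·(32/5)²·(8-(32/5))²/(24·20000) = -1024/1171875 m
Load 2 — applied couple M₀=15 kN·m at a=4 m (b=L-a=4):
  y_2 = (R_Ax³/6 - M_Ax²/2 - M₀(x-a)²/2)/EI  [x>a] with R_A=45/16, M_A=15/4 = ((45/16)·(32/5)³/6 - (15/4)·(32/5)²/2 - 15·((32/5)-4)²/2)/20000 = 9/62500 m
Load 3 — triangular load w₀=15 kN/m (0→w₀ over full span):
  y_3 = -w₀x²(L-x)²(x+2L)/(120LEI) = -15·(32/5)²·(8-(32/5))²·((32/5)+2·8)/(120·8·20000) = -3584/1953125 m
Load 4 — point force P=-15 kN at a=2 m (b=L-a=6):
  y_4 = -Pa²(L-x)²(3bL-(3b+a)(L-x))/(6L³EI)  [x>a] = -(-15)·2²·(8-(32/5))²·(3·6·8-(3·6+2)·(8-(32/5)))/(6·8³·20000) = 7/25000 m
Superposition: y = Σ y_i = -107101/46875000 m ≈ -0.002285 m

y(32/5) = -107101/46875000 m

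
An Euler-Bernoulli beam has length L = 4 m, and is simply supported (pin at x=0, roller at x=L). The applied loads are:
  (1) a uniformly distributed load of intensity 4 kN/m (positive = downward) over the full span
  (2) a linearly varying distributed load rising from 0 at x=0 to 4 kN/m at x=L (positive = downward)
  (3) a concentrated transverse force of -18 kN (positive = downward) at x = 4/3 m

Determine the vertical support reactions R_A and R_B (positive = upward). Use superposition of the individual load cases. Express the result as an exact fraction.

Load 1 — uniform load w=4 kN/m over full span:
  R_A = wL/2 = 4·4/2 = 8 kN
  R_B = wL/2 = 4·4/2 = 8 kN
Load 2 — triangular load w₀=4 kN/m (0→w₀ over full span):
  R_A = w₀L/6 = 4·4/6 = 8/3 kN
  R_B = w₀L/3 = 4·4/3 = 16/3 kN
Load 3 — point force P=-18 kN at a=4/3 m (b=L-a=8/3):
  R_A = Pb/L = (-18)·(8/3)/4 = -12 kN
  R_B = Pa/L = (-18)·(4/3)/4 = -6 kN
Superposition: R_A = -4/3 kN, R_B = 22/3 kN

R_A = -4/3 kN, R_B = 22/3 kN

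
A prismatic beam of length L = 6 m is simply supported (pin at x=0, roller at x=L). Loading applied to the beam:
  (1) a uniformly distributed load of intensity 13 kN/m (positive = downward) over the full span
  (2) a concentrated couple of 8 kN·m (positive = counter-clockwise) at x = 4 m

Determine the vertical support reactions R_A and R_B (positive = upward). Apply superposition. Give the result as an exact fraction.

R_A = 121/3 kN, R_B = 113/3 kN

Load 1 — uniform load w=13 kN/m over full span:
  R_A = wL/2 = 13·6/2 = 39 kN
  R_B = wL/2 = 13·6/2 = 39 kN
Load 2 — applied couple M₀=8 kN·m at a=4 m (b=L-a=2):
  R_A = M₀/L = 8/6 = 4/3 kN
  R_B = -M₀/L = -8/6 = -4/3 kN
Superposition: R_A = 121/3 kN, R_B = 113/3 kN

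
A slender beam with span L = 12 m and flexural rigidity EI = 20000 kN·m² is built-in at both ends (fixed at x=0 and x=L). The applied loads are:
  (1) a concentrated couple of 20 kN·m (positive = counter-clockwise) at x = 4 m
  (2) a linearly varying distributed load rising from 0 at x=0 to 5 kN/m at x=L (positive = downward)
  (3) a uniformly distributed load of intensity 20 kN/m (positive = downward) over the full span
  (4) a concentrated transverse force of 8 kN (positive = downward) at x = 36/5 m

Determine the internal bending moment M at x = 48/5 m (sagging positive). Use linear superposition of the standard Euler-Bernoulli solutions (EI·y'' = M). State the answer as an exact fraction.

M(48/5) = -16292/1875 kN·m

Load 1 — applied couple M₀=20 kN·m at a=4 m (b=L-a=8):
  M_1 = R_Ax - M_A - M₀  [x>a] with R_A=20/9, M_A=0 = (20/9)·(48/5) - 0 - 20 = 4/3 kN·m
Load 2 — triangular load w₀=5 kN/m (0→w₀ over full span):
  M_2 = 3w₀Lx/20 - w₀L²/30 - w₀x³/(6L) = 3·5·12·(48/5)/20 - 5·12²/30 - 5·(48/5)³/(6·12) = 24/25 kN·m
Load 3 — uniform load w=20 kN/m over full span:
  M_3 = wLx/2 - wL²/12 - wx²/2 = 20·12·(48/5)/2 - 20·12²/12 - 20·(48/5)²/2 = -48/5 kN·m
Load 4 — point force P=8 kN at a=36/5 m (b=L-a=24/5):
  M_4 = Pa²(a+3b)(L-x)/L³ - Pa²b/L²  [x>a] = 8·(36/5)²·((36/5)+3·(24/5))·(12-(48/5))/12³ - 8·(36/5)²·(24/5)/12² = -864/625 kN·m
Superposition: M = Σ M_i = -16292/1875 kN·m ≈ -8.689067 kN·m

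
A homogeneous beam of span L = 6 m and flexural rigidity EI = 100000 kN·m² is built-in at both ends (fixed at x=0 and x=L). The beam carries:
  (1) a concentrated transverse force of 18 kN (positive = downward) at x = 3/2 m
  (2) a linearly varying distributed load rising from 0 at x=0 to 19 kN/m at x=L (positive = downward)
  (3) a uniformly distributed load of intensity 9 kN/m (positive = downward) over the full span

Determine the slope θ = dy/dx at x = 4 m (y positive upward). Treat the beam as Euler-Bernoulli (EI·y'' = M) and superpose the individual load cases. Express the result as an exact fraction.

Load 1 — point force P=18 kN at a=3/2 m (b=L-a=9/2):
  θ_1 = Pa²(L-x)(2bL-(3b+a)(L-x))/(2L³EI)  [x>a] = 18·(3/2)²·(6-4)·(2·(9/2)·6-(3·(9/2)+(3/2))·(6-4))/(2·6³·100000) = 9/200000 rad
Load 2 — triangular load w₀=19 kN/m (0→w₀ over full span):
  θ_2 = -w₀(2x(L-x)(L-2x)(x+2L)+x²(L-x)²)/(120LEI) = -19·(2·4·(6-4)·(6-2·4)·(4+2·6)+4²·(6-4)²)/(120·6·100000) = 133/1125000 rad
Load 3 — uniform load w=9 kN/m over full span:
  θ_3 = -wx(L-x)(L-2x)/(12EI) = -9·4·(6-4)·(6-2·4)/(12·100000) = 3/25000 rad
Superposition: θ = Σ θ_i = 2549/9000000 rad ≈ 0.000283 rad

θ(4) = 2549/9000000 rad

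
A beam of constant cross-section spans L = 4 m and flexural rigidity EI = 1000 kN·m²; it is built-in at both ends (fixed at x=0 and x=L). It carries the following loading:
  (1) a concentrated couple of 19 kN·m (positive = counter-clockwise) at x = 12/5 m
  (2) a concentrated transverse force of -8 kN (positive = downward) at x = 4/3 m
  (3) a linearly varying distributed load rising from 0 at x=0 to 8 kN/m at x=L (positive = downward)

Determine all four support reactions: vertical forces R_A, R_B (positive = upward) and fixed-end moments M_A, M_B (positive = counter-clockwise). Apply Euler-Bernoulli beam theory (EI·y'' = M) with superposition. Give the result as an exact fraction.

R_A = 3857/675 kN, M_A = 3784/675 kN·m, R_B = 1543/675 kN, M_B = -1181/675 kN·m

Load 1 — applied couple M₀=19 kN·m at a=12/5 m (b=L-a=8/5):
  R_A = 6M₀ab/L³ = 6·19·(12/5)·(8/5)/4³ = 171/25 kN
  M_A = M₀b(2a-b)/L² = 19·(8/5)·(2·(12/5)-(8/5))/4² = 152/25 kN·m
  R_B = -6M₀ab/L³ = -6·19·(12/5)·(8/5)/4³ = -171/25 kN
  M_B = M₀a(2b-a)/L² = 19·(12/5)·(2·(8/5)-(12/5))/4² = 57/25 kN·m
Load 2 — point force P=-8 kN at a=4/3 m (b=L-a=8/3):
  R_A = Pb²(3a+b)/L³ = (-8)·(8/3)²·(3·(4/3)+(8/3))/4³ = -160/27 kN
  M_A = Pab²/L² = (-8)·(4/3)·(8/3)²/4² = -128/27 kN·m
  R_B = Pa²(a+3b)/L³ = (-8)·(4/3)²·((4/3)+3·(8/3))/4³ = -56/27 kN
  M_B = -Pa²b/L² = -(-8)·(4/3)²·(8/3)/4² = 64/27 kN·m
Load 3 — triangular load w₀=8 kN/m (0→w₀ over full span):
  R_A = 3w₀L/20 = 3·8·4/20 = 24/5 kN
  M_A = w₀L²/30 = 8·4²/30 = 64/15 kN·m
  R_B = 7w₀L/20 = 7·8·4/20 = 56/5 kN
  M_B = -w₀L²/20 = -8·4²/20 = -32/5 kN·m
Superposition: R_A = 3857/675 kN, M_A = 3784/675 kN·m, R_B = 1543/675 kN, M_B = -1181/675 kN·m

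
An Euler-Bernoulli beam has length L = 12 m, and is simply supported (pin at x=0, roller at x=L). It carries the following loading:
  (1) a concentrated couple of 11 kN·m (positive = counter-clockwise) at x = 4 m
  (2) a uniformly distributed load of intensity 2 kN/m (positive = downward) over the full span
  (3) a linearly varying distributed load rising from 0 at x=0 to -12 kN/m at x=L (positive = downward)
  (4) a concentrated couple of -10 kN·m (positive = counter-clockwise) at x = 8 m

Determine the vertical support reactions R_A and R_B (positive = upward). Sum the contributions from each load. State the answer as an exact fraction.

R_A = -143/12 kN, R_B = -433/12 kN

Load 1 — applied couple M₀=11 kN·m at a=4 m (b=L-a=8):
  R_A = M₀/L = 11/12 kN
  R_B = -M₀/L = -11/12 kN
Load 2 — uniform load w=2 kN/m over full span:
  R_A = wL/2 = 2·12/2 = 12 kN
  R_B = wL/2 = 2·12/2 = 12 kN
Load 3 — triangular load w₀=-12 kN/m (0→w₀ over full span):
  R_A = w₀L/6 = (-12)·12/6 = -24 kN
  R_B = w₀L/3 = (-12)·12/3 = -48 kN
Load 4 — applied couple M₀=-10 kN·m at a=8 m (b=L-a=4):
  R_A = M₀/L = (-10)/12 = -5/6 kN
  R_B = -M₀/L = -(-10)/12 = 5/6 kN
Superposition: R_A = -143/12 kN, R_B = -433/12 kN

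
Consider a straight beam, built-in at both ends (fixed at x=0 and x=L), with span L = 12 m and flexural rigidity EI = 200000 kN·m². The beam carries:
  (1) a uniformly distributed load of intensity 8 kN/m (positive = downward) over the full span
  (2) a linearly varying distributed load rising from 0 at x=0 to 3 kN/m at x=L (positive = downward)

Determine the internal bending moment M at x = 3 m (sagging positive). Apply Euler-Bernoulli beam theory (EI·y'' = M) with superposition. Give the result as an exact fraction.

M(3) = 507/40 kN·m

Load 1 — uniform load w=8 kN/m over full span:
  M_1 = wLx/2 - wL²/12 - wx²/2 = 8·12·3/2 - 8·12²/12 - 8·3²/2 = 12 kN·m
Load 2 — triangular load w₀=3 kN/m (0→w₀ over full span):
  M_2 = 3w₀Lx/20 - w₀L²/30 - w₀x³/(6L) = 3·3·12·3/20 - 3·12²/30 - 3·3³/(6·12) = 27/40 kN·m
Superposition: M = Σ M_i = 507/40 kN·m ≈ 12.675000 kN·m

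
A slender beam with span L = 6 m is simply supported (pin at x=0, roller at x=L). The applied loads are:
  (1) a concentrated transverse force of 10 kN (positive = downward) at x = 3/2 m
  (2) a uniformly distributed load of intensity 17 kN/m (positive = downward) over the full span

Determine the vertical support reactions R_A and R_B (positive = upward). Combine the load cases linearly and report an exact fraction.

Load 1 — point force P=10 kN at a=3/2 m (b=L-a=9/2):
  R_A = Pb/L = 10·(9/2)/6 = 15/2 kN
  R_B = Pa/L = 10·(3/2)/6 = 5/2 kN
Load 2 — uniform load w=17 kN/m over full span:
  R_A = wL/2 = 17·6/2 = 51 kN
  R_B = wL/2 = 17·6/2 = 51 kN
Superposition: R_A = 117/2 kN, R_B = 107/2 kN

R_A = 117/2 kN, R_B = 107/2 kN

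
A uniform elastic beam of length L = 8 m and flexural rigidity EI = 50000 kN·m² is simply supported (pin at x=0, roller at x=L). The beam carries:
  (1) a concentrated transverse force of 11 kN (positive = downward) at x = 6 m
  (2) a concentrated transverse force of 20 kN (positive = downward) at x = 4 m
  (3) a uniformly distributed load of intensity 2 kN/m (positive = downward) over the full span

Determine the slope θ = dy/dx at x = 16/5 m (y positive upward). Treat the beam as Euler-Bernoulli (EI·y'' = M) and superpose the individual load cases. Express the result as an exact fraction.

Load 1 — point force P=11 kN at a=6 m (b=L-a=2):
  θ_1 = -Pb(L²-b²-3x²)/(6LEI)  [x≤a] = -11·2·(8²-2²-3·(16/5)²)/(6·8·50000) = -671/2500000 rad
Load 2 — point force P=20 kN at a=4 m (b=L-a=4):
  θ_2 = -Pb(L²-b²-3x²)/(6LEI)  [x≤a] = -20·4·(8²-4²-3·(16/5)²)/(6·8·50000) = -9/15625 rad
Load 3 — uniform load w=2 kN/m over full span:
  θ_3 = -w(L³-6Lx²+4x³)/(24EI) = -2·(8³-6·8·(16/5)²+4·(16/5)³)/(24·50000) = -296/1171875 rad
Superposition: θ = Σ θ_i = -41137/37500000 rad ≈ -0.001097 rad

θ(16/5) = -41137/37500000 rad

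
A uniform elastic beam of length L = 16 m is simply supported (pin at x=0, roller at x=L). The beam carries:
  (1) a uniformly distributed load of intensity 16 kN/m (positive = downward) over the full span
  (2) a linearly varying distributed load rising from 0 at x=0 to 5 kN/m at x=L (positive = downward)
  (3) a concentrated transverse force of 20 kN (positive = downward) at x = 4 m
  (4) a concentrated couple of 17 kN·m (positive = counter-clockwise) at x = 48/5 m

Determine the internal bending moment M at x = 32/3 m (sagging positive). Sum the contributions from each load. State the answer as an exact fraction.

M(32/3) = 44965/81 kN·m

Load 1 — uniform load w=16 kN/m over full span:
  M_1 = wx(L-x)/2 = 16·(32/3)·(16-(32/3))/2 = 4096/9 kN·m
Load 2 — triangular load w₀=5 kN/m (0→w₀ over full span):
  M_2 = w₀Lx/6 - w₀x³/(6L) = 5·16·(32/3)/6 - 5·(32/3)³/(6·16) = 6400/81 kN·m
Load 3 — point force P=20 kN at a=4 m (b=L-a=12):
  M_3 = Pa(L-x)/L  [x>a] = 20·4·(16-(32/3))/16 = 80/3 kN·m
Load 4 — applied couple M₀=17 kN·m at a=48/5 m (b=L-a=32/5):
  M_4 = M₀x/L - M₀  [x>a] = 17·(32/3)/16 - 17 = -17/3 kN·m
Superposition: M = Σ M_i = 44965/81 kN·m ≈ 555.123457 kN·m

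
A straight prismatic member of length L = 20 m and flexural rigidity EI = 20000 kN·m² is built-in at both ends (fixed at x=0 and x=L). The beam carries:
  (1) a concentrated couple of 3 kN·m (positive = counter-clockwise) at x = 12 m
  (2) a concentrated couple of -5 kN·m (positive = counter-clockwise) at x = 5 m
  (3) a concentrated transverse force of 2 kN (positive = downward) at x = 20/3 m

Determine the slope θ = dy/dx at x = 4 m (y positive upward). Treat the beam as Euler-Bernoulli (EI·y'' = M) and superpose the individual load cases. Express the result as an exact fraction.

Load 1 — applied couple M₀=3 kN·m at a=12 m (b=L-a=8):
  θ_1 = (R_Ax²/2 - M_Ax)/EI  [x≤a] with R_A=27/125, M_A=24/25 = ((27/125)·4²/2 - (24/25)·4)/20000 = -33/312500 rad
Load 2 — applied couple M₀=-5 kN·m at a=5 m (b=L-a=15):
  θ_2 = (R_Ax²/2 - M_Ax)/EI  [x≤a] with R_A=-9/32, M_A=15/16 = ((-9/32)·4²/2 - (15/16)·4)/20000 = -3/10000 rad
Load 3 — point force P=2 kN at a=20/3 m (b=L-a=40/3):
  θ_3 = -Pb²x(2aL-(3a+b)x)/(2L³EI)  [x≤a] = -2·(40/3)²·4·(2·(20/3)·20-(3·(20/3)+(40/3))·4)/(2·20³·20000) = -2/3375 rad
Superposition: θ = Σ θ_i = -33689/33750000 rad ≈ -0.000998 rad

θ(4) = -33689/33750000 rad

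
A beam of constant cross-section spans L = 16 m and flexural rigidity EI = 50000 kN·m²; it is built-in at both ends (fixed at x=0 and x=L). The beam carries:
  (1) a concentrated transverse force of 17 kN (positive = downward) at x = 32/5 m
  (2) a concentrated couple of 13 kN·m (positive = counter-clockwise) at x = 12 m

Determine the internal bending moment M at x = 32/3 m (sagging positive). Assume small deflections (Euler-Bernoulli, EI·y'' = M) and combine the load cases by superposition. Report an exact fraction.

Load 1 — point force P=17 kN at a=32/5 m (b=L-a=48/5):
  M_1 = Pa²(a+3b)(L-x)/L³ - Pa²b/L²  [x>a] = 17·(32/5)²·((32/5)+3·(48/5))·(16-(32/3))/16³ - 17·(32/5)²·(48/5)/16² = 2176/375 kN·m
Load 2 — applied couple M₀=13 kN·m at a=12 m (b=L-a=4):
  M_2 = R_Ax - M_A  [x≤a] with R_A=117/128, M_A=65/16 = (117/128)·(32/3) - (65/16) = 91/16 kN·m
Superposition: M = Σ M_i = 68941/6000 kN·m ≈ 11.490167 kN·m

M(32/3) = 68941/6000 kN·m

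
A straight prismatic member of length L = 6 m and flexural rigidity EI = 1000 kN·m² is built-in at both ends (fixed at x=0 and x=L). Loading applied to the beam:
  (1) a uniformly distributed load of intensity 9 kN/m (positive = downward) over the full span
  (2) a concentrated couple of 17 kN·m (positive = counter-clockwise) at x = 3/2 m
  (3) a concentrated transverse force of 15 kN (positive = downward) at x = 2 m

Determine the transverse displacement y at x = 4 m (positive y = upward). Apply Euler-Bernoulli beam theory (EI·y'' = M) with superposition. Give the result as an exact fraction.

y(4) = -5567/216000 m

Load 1 — uniform load w=9 kN/m over full span:
  y_1 = -wx²(L-x)²/(24EI) = -9·4²·(6-4)²/(24·1000) = -3/125 m
Load 2 — applied couple M₀=17 kN·m at a=3/2 m (b=L-a=9/2):
  y_2 = (R_Ax³/6 - M_Ax²/2 - M₀(x-a)²/2)/EI  [x>a] with R_A=51/16, M_A=-51/16 = ((51/16)·4³/6 - (-51/16)·4²/2 - 17·(4-(3/2))²/2)/1000 = 51/8000 m
Load 3 — point force P=15 kN at a=2 m (b=L-a=4):
  y_3 = -Pa²(L-x)²(3bL-(3b+a)(L-x))/(6L³EI)  [x>a] = -15·2²·(6-4)²·(3·4·6-(3·4+2)·(6-4))/(6·6³·1000) = -11/1350 m
Superposition: y = Σ y_i = -5567/216000 m ≈ -0.025773 m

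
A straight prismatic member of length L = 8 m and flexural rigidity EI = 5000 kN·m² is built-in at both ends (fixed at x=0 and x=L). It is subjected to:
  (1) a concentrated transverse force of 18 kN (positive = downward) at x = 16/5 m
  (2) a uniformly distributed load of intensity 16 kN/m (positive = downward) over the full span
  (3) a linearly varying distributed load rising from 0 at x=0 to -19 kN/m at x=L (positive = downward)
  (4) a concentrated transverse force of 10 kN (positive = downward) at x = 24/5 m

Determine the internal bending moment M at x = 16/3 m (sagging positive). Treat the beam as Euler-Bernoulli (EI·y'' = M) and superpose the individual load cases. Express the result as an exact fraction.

M(16/3) = 164624/10125 kN·m

Load 1 — point force P=18 kN at a=16/5 m (b=L-a=24/5):
  M_1 = Pa²(a+3b)(L-x)/L³ - Pa²b/L²  [x>a] = 18·(16/5)²·((16/5)+3·(24/5))·(8-(16/3))/8³ - 18·(16/5)²·(24/5)/8² = 384/125 kN·m
Load 2 — uniform load w=16 kN/m over full span:
  M_2 = wLx/2 - wL²/12 - wx²/2 = 16·8·(16/3)/2 - 16·8²/12 - 16·(16/3)²/2 = 256/9 kN·m
Load 3 — triangular load w₀=-19 kN/m (0→w₀ over full span):
  M_3 = 3w₀Lx/20 - w₀L²/30 - w₀x³/(6L) = 3·(-19)·8·(16/3)/20 - (-19)·8²/30 - (-19)·(16/3)³/(6·8) = -8512/405 kN·m
Load 4 — point force P=10 kN at a=24/5 m (b=L-a=16/5):
  M_4 = Pa²(a+3b)(L-x)/L³ - Pa²b/L²  [x>a] = 10·(24/5)²·((24/5)+3·(16/5))·(8-(16/3))/8³ - 10·(24/5)²·(16/5)/8² = 144/25 kN·m
Superposition: M = Σ M_i = 164624/10125 kN·m ≈ 16.259160 kN·m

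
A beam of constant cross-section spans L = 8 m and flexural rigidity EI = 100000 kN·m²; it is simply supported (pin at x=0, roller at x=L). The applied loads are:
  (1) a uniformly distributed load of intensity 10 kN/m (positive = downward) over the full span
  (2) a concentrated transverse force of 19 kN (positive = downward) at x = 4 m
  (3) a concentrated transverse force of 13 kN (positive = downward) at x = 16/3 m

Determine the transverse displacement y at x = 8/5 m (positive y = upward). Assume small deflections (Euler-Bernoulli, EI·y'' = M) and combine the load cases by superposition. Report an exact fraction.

y(8/5) = -156511/31640625 m

Load 1 — uniform load w=10 kN/m over full span:
  y_1 = -wx(L³-2Lx²+x³)/(24EI) = -10·(8/5)·(8³-2·8·(8/5)²+(8/5)³)/(24·100000) = -3712/1171875 m
Load 2 — point force P=19 kN at a=4 m (b=L-a=4):
  y_2 = -Pbx(L²-b²-x²)/(6LEI)  [x≤a] = -19·4·(8/5)·(8²-4²-(8/5)²)/(6·8·100000) = -1349/1171875 m
Load 3 — point force P=13 kN at a=16/3 m (b=L-a=8/3):
  y_3 = -Pbx(L²-b²-x²)/(6LEI)  [x≤a] = -13·(8/3)·(8/5)·(8²-(8/3)²-(8/5)²)/(6·8·100000) = -19864/31640625 m
Superposition: y = Σ y_i = -156511/31640625 m ≈ -0.004947 m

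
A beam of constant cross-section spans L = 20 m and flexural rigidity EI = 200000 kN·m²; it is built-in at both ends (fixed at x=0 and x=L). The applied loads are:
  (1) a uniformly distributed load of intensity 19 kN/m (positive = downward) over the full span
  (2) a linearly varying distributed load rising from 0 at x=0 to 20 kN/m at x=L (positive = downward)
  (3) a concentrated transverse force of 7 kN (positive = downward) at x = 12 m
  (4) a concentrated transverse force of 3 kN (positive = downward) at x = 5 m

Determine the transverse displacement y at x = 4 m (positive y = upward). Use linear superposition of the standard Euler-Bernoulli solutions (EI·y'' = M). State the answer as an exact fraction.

y(4) = -3649703/150000000 m

Load 1 — uniform load w=19 kN/m over full span:
  y_1 = -wx²(L-x)²/(24EI) = -19·4²·(20-4)²/(24·200000) = -152/9375 m
Load 2 — triangular load w₀=20 kN/m (0→w₀ over full span):
  y_2 = -w₀x²(L-x)²(x+2L)/(120LEI) = -20·4²·(20-4)²·(4+2·20)/(120·20·200000) = -352/46875 m
Load 3 — point force P=7 kN at a=12 m (b=L-a=8):
  y_3 = -Pb²x²(3aL-(3a+b)x)/(6L³EI)  [x≤a] = -7·8²·4²·(3·12·20-(3·12+8)·4)/(6·20³·200000) = -476/1171875 m
Load 4 — point force P=3 kN at a=5 m (b=L-a=15):
  y_4 = -Pb²x²(3aL-(3a+b)x)/(6L³EI)  [x≤a] = -3·15²·4²·(3·5·20-(3·5+15)·4)/(6·20³·200000) = -81/400000 m
Superposition: y = Σ y_i = -3649703/150000000 m ≈ -0.024331 m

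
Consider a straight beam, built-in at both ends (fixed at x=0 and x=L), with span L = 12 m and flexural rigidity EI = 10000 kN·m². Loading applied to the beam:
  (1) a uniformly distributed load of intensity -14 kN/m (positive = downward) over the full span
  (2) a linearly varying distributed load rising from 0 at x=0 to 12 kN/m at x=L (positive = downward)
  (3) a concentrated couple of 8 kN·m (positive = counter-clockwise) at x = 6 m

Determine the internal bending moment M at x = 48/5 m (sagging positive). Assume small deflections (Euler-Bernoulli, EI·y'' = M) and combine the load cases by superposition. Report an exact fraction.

M(48/5) = 1078/125 kN·m

Load 1 — uniform load w=-14 kN/m over full span:
  M_1 = wLx/2 - wL²/12 - wx²/2 = (-14)·12·(48/5)/2 - (-14)·12²/12 - (-14)·(48/5)²/2 = 168/25 kN·m
Load 2 — triangular load w₀=12 kN/m (0→w₀ over full span):
  M_2 = 3w₀Lx/20 - w₀L²/30 - w₀x³/(6L) = 3·12·12·(48/5)/20 - 12·12²/30 - 12·(48/5)³/(6·12) = 288/125 kN·m
Load 3 — applied couple M₀=8 kN·m at a=6 m (b=L-a=6):
  M_3 = R_Ax - M_A - M₀  [x>a] with R_A=1, M_A=2 = 1·(48/5) - 2 - 8 = -2/5 kN·m
Superposition: M = Σ M_i = 1078/125 kN·m ≈ 8.624000 kN·m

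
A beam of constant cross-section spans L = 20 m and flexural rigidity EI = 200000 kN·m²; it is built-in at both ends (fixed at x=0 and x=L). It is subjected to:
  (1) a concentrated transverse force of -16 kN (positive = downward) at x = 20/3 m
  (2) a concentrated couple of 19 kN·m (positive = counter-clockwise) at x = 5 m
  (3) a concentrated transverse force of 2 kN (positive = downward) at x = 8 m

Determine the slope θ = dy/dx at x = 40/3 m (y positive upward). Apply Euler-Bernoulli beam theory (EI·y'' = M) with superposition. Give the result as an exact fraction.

Load 1 — point force P=-16 kN at a=20/3 m (b=L-a=40/3):
  θ_1 = Pa²(L-x)(2bL-(3b+a)(L-x))/(2L³EI)  [x>a] = (-16)·(20/3)²·(20-(40/3))·(2·(40/3)·20-(3·(40/3)+(20/3))·(20-(40/3)))/(2·20³·200000) = -2/6075 rad
Load 2 — applied couple M₀=19 kN·m at a=5 m (b=L-a=15):
  θ_2 = (R_Ax²/2 - M_Ax - M₀(x-a))/EI  [x>a] with R_A=171/160, M_A=-57/16 = ((171/160)·(40/3)²/2 - (-57/16)·(40/3) - 19·((40/3)-5))/200000 = -19/240000 rad
Load 3 — point force P=2 kN at a=8 m (b=L-a=12):
  θ_3 = Pa²(L-x)(2bL-(3b+a)(L-x))/(2L³EI)  [x>a] = 2·8²·(20-(40/3))·(2·12·20-(3·12+8)·(20-(40/3)))/(2·20³·200000) = 7/140625 rad
Superposition: θ = Σ θ_i = -174283/486000000 rad ≈ -0.000359 rad

θ(40/3) = -174283/486000000 rad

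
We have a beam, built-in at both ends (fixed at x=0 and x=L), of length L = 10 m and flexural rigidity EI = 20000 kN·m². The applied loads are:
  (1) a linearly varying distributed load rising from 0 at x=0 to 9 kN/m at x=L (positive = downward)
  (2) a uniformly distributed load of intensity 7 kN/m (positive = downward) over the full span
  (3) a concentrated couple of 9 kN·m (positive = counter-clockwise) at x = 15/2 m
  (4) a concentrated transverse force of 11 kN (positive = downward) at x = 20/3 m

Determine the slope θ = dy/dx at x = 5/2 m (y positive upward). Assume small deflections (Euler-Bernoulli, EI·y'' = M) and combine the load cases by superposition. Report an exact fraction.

θ(5/2) = -16019/3072000 rad

Load 1 — triangular load w₀=9 kN/m (0→w₀ over full span):
  θ_1 = -w₀(2x(L-x)(L-2x)(x+2L)+x²(L-x)²)/(120LEI) = -9·(2·(5/2)·(10-(5/2))·(10-2·(5/2))·((5/2)+2·10)+(5/2)²·(10-(5/2))²)/(120·10·20000) = -351/204800 rad
Load 2 — uniform load w=7 kN/m over full span:
  θ_2 = -wx(L-x)(L-2x)/(12EI) = -7·(5/2)·(10-(5/2))·(10-2·(5/2))/(12·20000) = -7/2560 rad
Load 3 — applied couple M₀=9 kN·m at a=15/2 m (b=L-a=5/2):
  θ_3 = (R_Ax²/2 - M_Ax)/EI  [x≤a] with R_A=81/80, M_A=45/16 = ((81/80)·(5/2)²/2 - (45/16)·(5/2))/20000 = -99/512000 rad
Load 4 — point force P=11 kN at a=20/3 m (b=L-a=10/3):
  θ_4 = -Pb²x(2aL-(3a+b)x)/(2L³EI)  [x≤a] = -11·(10/3)²·(5/2)·(2·(20/3)·10-(3·(20/3)+(10/3))·(5/2))/(2·10³·20000) = -11/19200 rad
Superposition: θ = Σ θ_i = -16019/3072000 rad ≈ -0.005215 rad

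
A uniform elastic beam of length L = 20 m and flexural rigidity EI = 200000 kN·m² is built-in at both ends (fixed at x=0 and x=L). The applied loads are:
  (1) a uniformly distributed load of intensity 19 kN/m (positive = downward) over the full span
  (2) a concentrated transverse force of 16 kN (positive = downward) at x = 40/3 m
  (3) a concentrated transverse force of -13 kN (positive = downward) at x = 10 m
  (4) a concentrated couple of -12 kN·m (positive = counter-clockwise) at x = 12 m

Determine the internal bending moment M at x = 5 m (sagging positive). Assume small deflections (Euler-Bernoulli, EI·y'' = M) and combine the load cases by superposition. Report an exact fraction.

M(5) = 102227/1350 kN·m

Load 1 — uniform load w=19 kN/m over full span:
  M_1 = wLx/2 - wL²/12 - wx²/2 = 19·20·5/2 - 19·20²/12 - 19·5²/2 = 475/6 kN·m
Load 2 — point force P=16 kN at a=40/3 m (b=L-a=20/3):
  M_2 = Pb²(3a+b)x/L³ - Pab²/L²  [x≤a] = 16·(20/3)²·(3·(40/3)+(20/3))·5/20³ - 16·(40/3)·(20/3)²/20² = -80/27 kN·m
Load 3 — point force P=-13 kN at a=10 m (b=L-a=10):
  M_3 = Pb²(3a+b)x/L³ - Pab²/L²  [x≤a] = (-13)·10²·(3·10+10)·5/20³ - (-13)·10·10²/20² = 0 kN·m
Load 4 — applied couple M₀=-12 kN·m at a=12 m (b=L-a=8):
  M_4 = R_Ax - M_A  [x≤a] with R_A=-108/125, M_A=-96/25 = (-108/125)·5 - (-96/25) = -12/25 kN·m
Superposition: M = Σ M_i = 102227/1350 kN·m ≈ 75.723704 kN·m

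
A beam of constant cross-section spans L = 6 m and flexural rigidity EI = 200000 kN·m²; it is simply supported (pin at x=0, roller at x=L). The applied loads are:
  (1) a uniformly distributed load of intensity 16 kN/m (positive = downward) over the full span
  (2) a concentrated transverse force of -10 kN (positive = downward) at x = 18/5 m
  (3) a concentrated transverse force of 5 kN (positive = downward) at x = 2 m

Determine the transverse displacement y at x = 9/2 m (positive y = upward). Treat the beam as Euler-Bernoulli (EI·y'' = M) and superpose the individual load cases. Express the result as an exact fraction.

Load 1 — uniform load w=16 kN/m over full span:
  y_1 = -wx(L³-2Lx²+x³)/(24EI) = -16·(9/2)·(6³-2·6·(9/2)²+(9/2)³)/(24·200000) = -1539/1600000 m
Load 2 — point force P=-10 kN at a=18/5 m (b=L-a=12/5):
  y_2 = -Pa(L-x)(2Lx-a²-x²)/(6LEI)  [x>a] = -(-10)·(18/5)·(6-(9/2))·(2·6·(9/2)-(18/5)²-(9/2)²)/(6·6·200000) = 6237/40000000 m
Load 3 — point force P=5 kN at a=2 m (b=L-a=4):
  y_3 = -Pa(L-x)(2Lx-a²-x²)/(6LEI)  [x>a] = -5·2·(6-(9/2))·(2·6·(9/2)-2²-(9/2)²)/(6·6·200000) = -119/1920000 m
Superposition: y = Σ y_i = -208303/240000000 m ≈ -0.000868 m

y(9/2) = -208303/240000000 m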